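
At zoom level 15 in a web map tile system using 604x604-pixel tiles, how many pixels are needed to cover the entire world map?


tiles per axis = 2^15 = 32768
total tiles = 32768^2 = 1073741824
pixels per axis = 32768 * 604 = 19791872
total pixels = 19791872^2 = 391718197264384

391718197264384 pixels


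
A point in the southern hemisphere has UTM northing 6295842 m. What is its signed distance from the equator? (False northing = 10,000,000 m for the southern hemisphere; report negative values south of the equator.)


For southern: actual = 6295842 - 10000000 = -3704158 m

-3704158 m


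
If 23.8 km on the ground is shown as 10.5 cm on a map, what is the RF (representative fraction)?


ground = 23.8 km = 2380000 cm; RF denominator = ground / map = 2380000 / 10.5 ≈ 226667; RF = 1:226667

1:226667


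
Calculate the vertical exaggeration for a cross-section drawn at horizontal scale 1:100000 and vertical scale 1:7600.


VE = horizontal_scale / vertical_scale = 100000 / 7600 ≈ 13.2

13.2x


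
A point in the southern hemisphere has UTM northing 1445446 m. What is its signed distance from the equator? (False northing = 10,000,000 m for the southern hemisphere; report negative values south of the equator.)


For southern: actual = 1445446 - 10000000 = -8554554 m

-8554554 m


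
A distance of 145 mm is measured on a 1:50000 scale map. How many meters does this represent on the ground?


ground = 145 mm * 50000 / 1000 = 7250.0 m

7250.0 m


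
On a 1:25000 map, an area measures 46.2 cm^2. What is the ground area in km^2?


ground_area = 46.2 * (25000/100)^2 = 2887500.0 m^2 = 2.8875 km^2 ≈ 2.888 km^2

2.888 km^2


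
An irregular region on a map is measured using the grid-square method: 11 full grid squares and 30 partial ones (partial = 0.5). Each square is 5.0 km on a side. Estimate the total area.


effective squares = 11 + 30 * 0.5 = 26.0
area = 26.0 * 25.0 = 650.0 km^2

650.0 km^2


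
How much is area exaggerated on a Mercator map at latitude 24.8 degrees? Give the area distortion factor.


area_distortion = 1/cos^2(24.8) = 1.214

1.214


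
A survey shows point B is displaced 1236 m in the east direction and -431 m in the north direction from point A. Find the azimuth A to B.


az = atan2(1236, -431) = 109.2 deg
adjusted to 0-360: 109.2 degrees

109.2 degrees


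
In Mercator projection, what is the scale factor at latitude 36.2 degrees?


SF = 1 / cos(36.2) = 1 / 0.80696 = 1.239

1.239


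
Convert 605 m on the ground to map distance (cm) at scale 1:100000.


map_cm = 605 * 100 / 100000 = 0.605 cm ≈ 0.61 cm

0.61 cm


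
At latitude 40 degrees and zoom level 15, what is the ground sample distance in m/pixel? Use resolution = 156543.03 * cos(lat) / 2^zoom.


res = 156543.03 * cos(40) / 2^15 = 156543.03 * 0.76604444 / 32768 = 3.66 m/pixel

3.66 m/pixel


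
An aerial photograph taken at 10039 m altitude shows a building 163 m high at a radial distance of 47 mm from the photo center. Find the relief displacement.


d = h * r / H = 163 * 47 / 10039 = 0.76 mm

0.76 mm


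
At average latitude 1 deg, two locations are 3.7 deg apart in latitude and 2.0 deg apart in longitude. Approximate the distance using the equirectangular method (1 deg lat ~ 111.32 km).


dlat_km = 3.7 * 111.32 = 411.884
dlon_km = 2.0 * 111.32 * cos(1) ≈ 222.606
dist = sqrt(411.884^2 + 222.606^2) ≈ 468.2 km

468.2 km


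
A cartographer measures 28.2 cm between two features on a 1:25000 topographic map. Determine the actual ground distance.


ground = 28.2 cm * 25000 / 100 = 7050.0 m = 7.05 km

7.05 km


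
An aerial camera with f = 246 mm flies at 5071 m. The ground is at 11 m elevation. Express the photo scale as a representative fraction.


scale = f / (H - h) = 246 mm / 5060 m = 246 / 5060000 = 1:20569

1:20569


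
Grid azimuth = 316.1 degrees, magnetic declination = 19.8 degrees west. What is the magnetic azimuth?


magnetic azimuth = grid azimuth - declination (east +ve)
mag_az = 316.1 - -19.8 = 335.9 degrees

335.9 degrees


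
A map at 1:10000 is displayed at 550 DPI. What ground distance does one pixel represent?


pixel_cm = 2.54 / 550 ≈ 0.004618 cm
ground = pixel_cm * 10000 / 100 = 2.54 * 10000 / (550 * 100) = 25400 / 55000 ≈ 0.46 m

0.46 m


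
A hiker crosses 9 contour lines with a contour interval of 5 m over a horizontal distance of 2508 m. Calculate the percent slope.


elevation change = 9 * 5 = 45 m
slope = 45 / 2508 * 100 = 1.8%

1.8%


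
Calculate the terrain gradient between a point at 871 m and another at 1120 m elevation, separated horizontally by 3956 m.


gradient = (1120 - 871) / 3956 = 249 / 3956 = 0.0629

0.0629


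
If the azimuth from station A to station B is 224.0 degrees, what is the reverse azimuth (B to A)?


back azimuth = (224.0 + 180) mod 360 = 44.0 degrees

44.0 degrees


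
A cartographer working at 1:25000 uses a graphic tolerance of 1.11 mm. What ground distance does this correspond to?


ground = 1.11 mm * 25000 / 1000 = 27.75 m

27.75 m


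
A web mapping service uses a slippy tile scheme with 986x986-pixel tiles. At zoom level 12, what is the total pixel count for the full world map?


tiles per axis = 2^12 = 4096
total tiles = 4096^2 = 16777216
pixels per axis = 4096 * 986 = 4038656
total pixels = 4038656^2 = 16310742286336

16310742286336 pixels


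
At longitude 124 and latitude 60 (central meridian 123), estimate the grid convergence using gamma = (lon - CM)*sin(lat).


gamma = (124 - 123) * sin(60) = 1 * 0.866025 = 0.866 degrees

0.866 degrees


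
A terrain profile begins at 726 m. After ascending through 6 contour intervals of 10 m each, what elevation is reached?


elevation = 726 + 6 * 10 = 786 m

786 m


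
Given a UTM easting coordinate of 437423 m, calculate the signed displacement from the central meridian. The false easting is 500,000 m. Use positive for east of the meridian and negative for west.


displacement = 437423 - 500000 = -62577 m

-62577 m


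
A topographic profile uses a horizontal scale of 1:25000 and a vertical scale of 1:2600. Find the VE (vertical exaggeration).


VE = horizontal_scale / vertical_scale = 25000 / 2600 ≈ 9.6

9.6x


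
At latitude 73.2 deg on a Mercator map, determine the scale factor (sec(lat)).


SF = 1 / cos(73.2) = 1 / 0.289032 = 3.46

3.46


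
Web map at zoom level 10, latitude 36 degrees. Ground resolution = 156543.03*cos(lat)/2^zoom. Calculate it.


res = 156543.03 * cos(36) / 2^10 = 156543.03 * 0.80901699 / 1024 = 123.68 m/pixel

123.68 m/pixel


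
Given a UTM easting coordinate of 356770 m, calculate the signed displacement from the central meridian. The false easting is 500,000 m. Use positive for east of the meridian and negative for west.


displacement = 356770 - 500000 = -143230 m

-143230 m


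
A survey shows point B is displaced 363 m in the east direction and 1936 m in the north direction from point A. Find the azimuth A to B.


az = atan2(363, 1936) = 10.6 deg
adjusted to 0-360: 10.6 degrees

10.6 degrees


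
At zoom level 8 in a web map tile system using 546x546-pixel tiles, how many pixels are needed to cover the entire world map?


tiles per axis = 2^8 = 256
total tiles = 256^2 = 65536
pixels per axis = 256 * 546 = 139776
total pixels = 139776^2 = 19537330176

19537330176 pixels


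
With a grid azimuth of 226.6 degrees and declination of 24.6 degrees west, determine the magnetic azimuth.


magnetic azimuth = grid azimuth - declination (east +ve)
mag_az = 226.6 - -24.6 = 251.2 degrees

251.2 degrees


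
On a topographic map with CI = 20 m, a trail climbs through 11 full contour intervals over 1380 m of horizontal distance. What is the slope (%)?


elevation change = 11 * 20 = 220 m
slope = 220 / 1380 * 100 = 15.9%

15.9%


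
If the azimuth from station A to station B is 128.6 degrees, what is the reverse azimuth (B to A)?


back azimuth = (128.6 + 180) mod 360 = 308.6 degrees

308.6 degrees


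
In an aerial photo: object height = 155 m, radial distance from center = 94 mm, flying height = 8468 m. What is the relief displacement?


d = h * r / H = 155 * 94 / 8468 = 1.72 mm

1.72 mm


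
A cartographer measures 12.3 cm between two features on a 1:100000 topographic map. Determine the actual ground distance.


ground = 12.3 cm * 100000 / 100 = 12300.0 m = 12.3 km

12.3 km


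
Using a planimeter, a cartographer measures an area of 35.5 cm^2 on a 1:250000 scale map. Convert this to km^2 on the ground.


ground_area = 35.5 * (250000/100)^2 = 221875000.0 m^2 = 221.875 km^2

221.875 km^2


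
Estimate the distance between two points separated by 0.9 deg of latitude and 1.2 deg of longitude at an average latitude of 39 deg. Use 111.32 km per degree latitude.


dlat_km = 0.9 * 111.32 = 100.188
dlon_km = 1.2 * 111.32 * cos(39) ≈ 103.814
dist = sqrt(100.188^2 + 103.814^2) ≈ 144.3 km

144.3 km


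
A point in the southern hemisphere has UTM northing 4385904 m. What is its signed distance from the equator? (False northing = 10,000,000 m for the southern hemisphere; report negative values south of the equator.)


For southern: actual = 4385904 - 10000000 = -5614096 m

-5614096 m


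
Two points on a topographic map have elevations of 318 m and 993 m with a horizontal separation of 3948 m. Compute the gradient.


gradient = (993 - 318) / 3948 = 675 / 3948 = 0.171

0.171


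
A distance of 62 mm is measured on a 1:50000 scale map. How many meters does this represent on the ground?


ground = 62 mm * 50000 / 1000 = 3100.0 m

3100.0 m


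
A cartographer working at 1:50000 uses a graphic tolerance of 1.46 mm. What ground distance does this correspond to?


ground = 1.46 mm * 50000 / 1000 = 73.0 m

73.0 m


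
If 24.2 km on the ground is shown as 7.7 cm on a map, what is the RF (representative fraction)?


ground = 24.2 km = 2420000 cm; RF denominator = ground / map = 2420000 / 7.7 ≈ 314286; RF = 1:314286

1:314286


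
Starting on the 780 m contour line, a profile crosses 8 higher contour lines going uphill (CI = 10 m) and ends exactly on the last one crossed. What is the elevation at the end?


elevation = 780 + 8 * 10 = 860 m

860 m


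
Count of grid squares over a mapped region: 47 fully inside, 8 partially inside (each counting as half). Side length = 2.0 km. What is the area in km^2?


effective squares = 47 + 8 * 0.5 = 51.0
area = 51.0 * 4.0 = 204.0 km^2

204.0 km^2


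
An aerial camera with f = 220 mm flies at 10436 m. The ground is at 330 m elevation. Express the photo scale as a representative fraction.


scale = f / (H - h) = 220 mm / 10106 m = 220 / 10106000 = 1:45936

1:45936


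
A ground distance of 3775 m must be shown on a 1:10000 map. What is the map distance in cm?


map_cm = 3775 * 100 / 10000 = 37.75 cm

37.75 cm


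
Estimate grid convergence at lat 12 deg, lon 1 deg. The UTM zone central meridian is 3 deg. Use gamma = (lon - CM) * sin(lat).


gamma = (1 - 3) * sin(12) = -2 * 0.207912 = -0.416 degrees

-0.416 degrees


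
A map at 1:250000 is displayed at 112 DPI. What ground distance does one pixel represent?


pixel_cm = 2.54 / 112 ≈ 0.022679 cm
ground = pixel_cm * 250000 / 100 = 2.54 * 250000 / (112 * 100) = 635000 / 11200 ≈ 56.7 m

56.7 m


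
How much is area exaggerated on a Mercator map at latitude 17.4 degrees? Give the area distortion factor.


area_distortion = 1/cos^2(17.4) = 1.098

1.098


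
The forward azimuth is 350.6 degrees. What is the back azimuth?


back azimuth = (350.6 + 180) mod 360 = 170.6 degrees

170.6 degrees


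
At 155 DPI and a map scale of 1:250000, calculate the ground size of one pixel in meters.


pixel_cm = 2.54 / 155 ≈ 0.016387 cm
ground = pixel_cm * 250000 / 100 = 2.54 * 250000 / (155 * 100) = 635000 / 15500 ≈ 40.97 m

40.97 m


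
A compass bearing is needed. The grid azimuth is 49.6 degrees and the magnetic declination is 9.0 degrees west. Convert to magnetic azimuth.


magnetic azimuth = grid azimuth - declination (east +ve)
mag_az = 49.6 - -9.0 = 58.6 degrees

58.6 degrees


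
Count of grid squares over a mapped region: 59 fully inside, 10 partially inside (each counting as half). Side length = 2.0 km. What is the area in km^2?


effective squares = 59 + 10 * 0.5 = 64.0
area = 64.0 * 4.0 = 256.0 km^2

256.0 km^2


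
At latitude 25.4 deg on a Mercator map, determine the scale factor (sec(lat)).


SF = 1 / cos(25.4) = 1 / 0.903335 = 1.107

1.107


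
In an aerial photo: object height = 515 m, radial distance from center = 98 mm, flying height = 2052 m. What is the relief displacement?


d = h * r / H = 515 * 98 / 2052 = 24.6 mm

24.6 mm


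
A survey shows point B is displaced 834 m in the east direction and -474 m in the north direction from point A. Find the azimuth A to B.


az = atan2(834, -474) = 119.6 deg
adjusted to 0-360: 119.6 degrees

119.6 degrees


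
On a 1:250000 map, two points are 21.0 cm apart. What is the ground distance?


ground = 21.0 cm * 250000 / 100 = 52500.0 m = 52.5 km

52.5 km


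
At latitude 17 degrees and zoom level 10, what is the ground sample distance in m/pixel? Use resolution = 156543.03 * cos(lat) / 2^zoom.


res = 156543.03 * cos(17) / 2^10 = 156543.03 * 0.95630476 / 1024 = 146.19 m/pixel

146.19 m/pixel


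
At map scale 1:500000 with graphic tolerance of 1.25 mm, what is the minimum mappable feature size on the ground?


ground = 1.25 mm * 500000 / 1000 = 625.0 m

625.0 m


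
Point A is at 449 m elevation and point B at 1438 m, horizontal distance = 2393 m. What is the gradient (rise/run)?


gradient = (1438 - 449) / 2393 = 989 / 2393 = 0.4133

0.4133


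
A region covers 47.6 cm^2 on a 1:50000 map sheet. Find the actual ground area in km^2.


ground_area = 47.6 * (50000/100)^2 = 11900000.0 m^2 = 11.9 km^2

11.9 km^2


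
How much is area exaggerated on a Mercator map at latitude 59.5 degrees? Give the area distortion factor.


area_distortion = 1/cos^2(59.5) = 3.882

3.882


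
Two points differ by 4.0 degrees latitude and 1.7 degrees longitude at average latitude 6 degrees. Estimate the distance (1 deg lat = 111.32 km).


dlat_km = 4.0 * 111.32 = 445.28
dlon_km = 1.7 * 111.32 * cos(6) ≈ 188.207
dist = sqrt(445.28^2 + 188.207^2) ≈ 483.4 km

483.4 km


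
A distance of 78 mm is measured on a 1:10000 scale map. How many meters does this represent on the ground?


ground = 78 mm * 10000 / 1000 = 780.0 m

780.0 m


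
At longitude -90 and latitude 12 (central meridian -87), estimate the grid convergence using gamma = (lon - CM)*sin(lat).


gamma = (-90 - -87) * sin(12) = -3 * 0.207912 = -0.624 degrees

-0.624 degrees


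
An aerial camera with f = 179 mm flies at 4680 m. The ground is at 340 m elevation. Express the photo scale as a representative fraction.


scale = f / (H - h) = 179 mm / 4340 m = 179 / 4340000 = 1:24246

1:24246


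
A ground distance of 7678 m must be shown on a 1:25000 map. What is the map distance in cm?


map_cm = 7678 * 100 / 25000 = 30.712 cm ≈ 30.71 cm

30.71 cm


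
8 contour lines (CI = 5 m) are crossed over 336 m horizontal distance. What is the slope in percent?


elevation change = 8 * 5 = 40 m
slope = 40 / 336 * 100 = 11.9%

11.9%


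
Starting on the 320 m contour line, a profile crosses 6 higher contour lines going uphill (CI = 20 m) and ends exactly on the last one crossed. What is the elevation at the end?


elevation = 320 + 6 * 20 = 440 m

440 m


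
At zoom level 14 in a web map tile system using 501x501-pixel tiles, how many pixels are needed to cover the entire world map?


tiles per axis = 2^14 = 16384
total tiles = 16384^2 = 268435456
pixels per axis = 16384 * 501 = 8208384
total pixels = 8208384^2 = 67377567891456

67377567891456 pixels


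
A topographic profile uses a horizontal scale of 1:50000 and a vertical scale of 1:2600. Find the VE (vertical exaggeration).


VE = horizontal_scale / vertical_scale = 50000 / 2600 ≈ 19.2

19.2x


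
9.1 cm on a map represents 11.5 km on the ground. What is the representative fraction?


ground = 11.5 km = 1150000 cm; RF denominator = ground / map = 1150000 / 9.1 ≈ 126374; RF = 1:126374

1:126374


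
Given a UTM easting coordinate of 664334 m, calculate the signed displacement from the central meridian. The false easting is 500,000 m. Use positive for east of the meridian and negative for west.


displacement = 664334 - 500000 = 164334 m

164334 m


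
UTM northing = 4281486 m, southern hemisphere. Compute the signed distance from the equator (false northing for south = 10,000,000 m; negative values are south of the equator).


For southern: actual = 4281486 - 10000000 = -5718514 m

-5718514 m


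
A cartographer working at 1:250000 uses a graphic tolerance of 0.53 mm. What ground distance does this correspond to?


ground = 0.53 mm * 250000 / 1000 = 132.5 m

132.5 m


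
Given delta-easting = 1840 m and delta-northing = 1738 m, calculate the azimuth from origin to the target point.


az = atan2(1840, 1738) = 46.6 deg
adjusted to 0-360: 46.6 degrees

46.6 degrees


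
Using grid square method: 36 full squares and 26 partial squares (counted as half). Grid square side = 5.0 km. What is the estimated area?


effective squares = 36 + 26 * 0.5 = 49.0
area = 49.0 * 25.0 = 1225.0 km^2

1225.0 km^2


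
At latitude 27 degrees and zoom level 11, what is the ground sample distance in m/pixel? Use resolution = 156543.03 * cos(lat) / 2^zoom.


res = 156543.03 * cos(27) / 2^11 = 156543.03 * 0.89100652 / 2048 = 68.11 m/pixel

68.11 m/pixel


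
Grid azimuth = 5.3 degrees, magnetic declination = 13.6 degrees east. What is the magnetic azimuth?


magnetic azimuth = grid azimuth - declination (east +ve)
mag_az = 5.3 - 13.6 = 351.7 degrees

351.7 degrees


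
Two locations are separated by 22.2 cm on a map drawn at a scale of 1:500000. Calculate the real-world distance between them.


ground = 22.2 cm * 500000 / 100 = 111000.0 m = 111.0 km

111.0 km


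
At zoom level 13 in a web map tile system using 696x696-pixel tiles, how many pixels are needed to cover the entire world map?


tiles per axis = 2^13 = 8192
total tiles = 8192^2 = 67108864
pixels per axis = 8192 * 696 = 5701632
total pixels = 5701632^2 = 32508607463424

32508607463424 pixels


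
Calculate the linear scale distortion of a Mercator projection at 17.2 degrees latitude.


SF = 1 / cos(17.2) = 1 / 0.955278 = 1.047

1.047


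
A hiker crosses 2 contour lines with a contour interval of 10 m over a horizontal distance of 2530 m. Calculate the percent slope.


elevation change = 2 * 10 = 20 m
slope = 20 / 2530 * 100 = 0.8%

0.8%


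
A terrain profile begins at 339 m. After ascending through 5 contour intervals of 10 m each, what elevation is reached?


elevation = 339 + 5 * 10 = 389 m

389 m


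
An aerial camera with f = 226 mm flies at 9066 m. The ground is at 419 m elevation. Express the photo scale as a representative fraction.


scale = f / (H - h) = 226 mm / 8647 m = 226 / 8647000 = 1:38261

1:38261


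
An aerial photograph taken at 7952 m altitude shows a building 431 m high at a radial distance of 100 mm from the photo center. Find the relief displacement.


d = h * r / H = 431 * 100 / 7952 = 5.42 mm

5.42 mm


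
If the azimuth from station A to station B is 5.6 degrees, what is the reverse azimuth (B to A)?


back azimuth = (5.6 + 180) mod 360 = 185.6 degrees

185.6 degrees


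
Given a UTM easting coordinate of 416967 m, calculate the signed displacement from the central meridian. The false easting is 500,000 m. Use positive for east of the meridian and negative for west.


displacement = 416967 - 500000 = -83033 m

-83033 m


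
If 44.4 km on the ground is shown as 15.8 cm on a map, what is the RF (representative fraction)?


ground = 44.4 km = 4440000 cm; RF denominator = ground / map = 4440000 / 15.8 ≈ 281013; RF = 1:281013

1:281013


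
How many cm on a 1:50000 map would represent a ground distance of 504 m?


map_cm = 504 * 100 / 50000 = 1.008 cm ≈ 1.01 cm

1.01 cm


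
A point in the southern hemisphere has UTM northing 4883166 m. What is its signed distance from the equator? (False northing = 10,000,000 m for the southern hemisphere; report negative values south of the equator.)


For southern: actual = 4883166 - 10000000 = -5116834 m

-5116834 m


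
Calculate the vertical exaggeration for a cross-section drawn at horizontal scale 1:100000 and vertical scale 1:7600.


VE = horizontal_scale / vertical_scale = 100000 / 7600 ≈ 13.2

13.2x


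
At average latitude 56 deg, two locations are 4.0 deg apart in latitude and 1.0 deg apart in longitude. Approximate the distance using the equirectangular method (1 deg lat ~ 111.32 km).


dlat_km = 4.0 * 111.32 = 445.28
dlon_km = 1.0 * 111.32 * cos(56) ≈ 62.249
dist = sqrt(445.28^2 + 62.249^2) ≈ 449.6 km

449.6 km


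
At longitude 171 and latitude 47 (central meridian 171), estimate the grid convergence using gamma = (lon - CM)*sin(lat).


gamma = (171 - 171) * sin(47) = 0 * 0.731354 = 0.0 degrees

0.0 degrees


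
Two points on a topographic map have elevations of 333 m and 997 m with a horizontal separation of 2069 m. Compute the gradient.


gradient = (997 - 333) / 2069 = 664 / 2069 = 0.3209

0.3209


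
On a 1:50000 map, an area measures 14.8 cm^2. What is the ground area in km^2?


ground_area = 14.8 * (50000/100)^2 = 3700000.0 m^2 = 3.7 km^2

3.7 km^2


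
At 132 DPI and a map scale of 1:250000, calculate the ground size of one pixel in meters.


pixel_cm = 2.54 / 132 ≈ 0.019242 cm
ground = pixel_cm * 250000 / 100 = 2.54 * 250000 / (132 * 100) = 635000 / 13200 ≈ 48.11 m

48.11 m


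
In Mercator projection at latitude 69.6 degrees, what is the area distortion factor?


area_distortion = 1/cos^2(69.6) = 8.23

8.23


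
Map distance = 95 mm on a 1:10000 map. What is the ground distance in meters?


ground = 95 mm * 10000 / 1000 = 950.0 m

950.0 m


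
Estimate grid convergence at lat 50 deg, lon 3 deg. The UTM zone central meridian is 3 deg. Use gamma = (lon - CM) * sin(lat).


gamma = (3 - 3) * sin(50) = 0 * 0.766044 = 0.0 degrees

0.0 degrees


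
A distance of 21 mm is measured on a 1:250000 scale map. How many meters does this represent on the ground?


ground = 21 mm * 250000 / 1000 = 5250.0 m

5250.0 m


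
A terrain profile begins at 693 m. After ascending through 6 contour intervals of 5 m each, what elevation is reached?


elevation = 693 + 6 * 5 = 723 m

723 m


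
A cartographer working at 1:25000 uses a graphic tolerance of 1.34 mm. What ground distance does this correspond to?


ground = 1.34 mm * 25000 / 1000 = 33.5 m

33.5 m


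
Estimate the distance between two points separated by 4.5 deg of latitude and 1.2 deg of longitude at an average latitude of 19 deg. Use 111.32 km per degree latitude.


dlat_km = 4.5 * 111.32 = 500.94
dlon_km = 1.2 * 111.32 * cos(19) ≈ 126.306
dist = sqrt(500.94^2 + 126.306^2) ≈ 516.6 km

516.6 km


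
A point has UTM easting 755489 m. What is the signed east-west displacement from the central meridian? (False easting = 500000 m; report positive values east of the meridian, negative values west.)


displacement = 755489 - 500000 = 255489 m

255489 m


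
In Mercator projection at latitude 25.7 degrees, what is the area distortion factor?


area_distortion = 1/cos^2(25.7) = 1.232

1.232


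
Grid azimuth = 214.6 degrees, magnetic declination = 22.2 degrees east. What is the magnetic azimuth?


magnetic azimuth = grid azimuth - declination (east +ve)
mag_az = 214.6 - 22.2 = 192.4 degrees

192.4 degrees


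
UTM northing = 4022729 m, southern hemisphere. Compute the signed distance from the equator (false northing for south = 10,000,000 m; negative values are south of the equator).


For southern: actual = 4022729 - 10000000 = -5977271 m

-5977271 m


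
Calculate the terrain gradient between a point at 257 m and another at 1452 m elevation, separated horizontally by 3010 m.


gradient = (1452 - 257) / 3010 = 1195 / 3010 = 0.397

0.397


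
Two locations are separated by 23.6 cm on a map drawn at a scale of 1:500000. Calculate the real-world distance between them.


ground = 23.6 cm * 500000 / 100 = 118000.0 m = 118.0 km

118.0 km


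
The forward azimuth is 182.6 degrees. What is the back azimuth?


back azimuth = (182.6 + 180) mod 360 = 2.6 degrees

2.6 degrees


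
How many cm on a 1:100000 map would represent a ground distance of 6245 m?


map_cm = 6245 * 100 / 100000 = 6.245 cm ≈ 6.25 cm

6.25 cm


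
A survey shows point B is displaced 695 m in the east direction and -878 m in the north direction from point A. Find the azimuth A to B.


az = atan2(695, -878) = 141.6 deg
adjusted to 0-360: 141.6 degrees

141.6 degrees


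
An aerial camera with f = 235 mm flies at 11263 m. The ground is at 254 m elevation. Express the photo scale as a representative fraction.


scale = f / (H - h) = 235 mm / 11009 m = 235 / 11009000 = 1:46847

1:46847


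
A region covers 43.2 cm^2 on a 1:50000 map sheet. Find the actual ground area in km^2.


ground_area = 43.2 * (50000/100)^2 = 10800000.0 m^2 = 10.8 km^2

10.8 km^2


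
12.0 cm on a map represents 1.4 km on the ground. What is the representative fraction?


ground = 1.4 km = 140000 cm; RF denominator = ground / map = 140000 / 12.0 ≈ 11667; RF = 1:11667

1:11667


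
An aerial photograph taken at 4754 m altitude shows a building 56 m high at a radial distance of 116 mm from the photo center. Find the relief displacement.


d = h * r / H = 56 * 116 / 4754 = 1.37 mm

1.37 mm


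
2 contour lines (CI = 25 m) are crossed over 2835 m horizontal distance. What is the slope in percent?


elevation change = 2 * 25 = 50 m
slope = 50 / 2835 * 100 = 1.8%

1.8%


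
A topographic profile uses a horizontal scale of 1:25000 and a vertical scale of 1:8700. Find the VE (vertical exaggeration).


VE = horizontal_scale / vertical_scale = 25000 / 8700 ≈ 2.9

2.9x


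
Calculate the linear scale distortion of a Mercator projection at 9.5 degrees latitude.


SF = 1 / cos(9.5) = 1 / 0.986286 = 1.014

1.014


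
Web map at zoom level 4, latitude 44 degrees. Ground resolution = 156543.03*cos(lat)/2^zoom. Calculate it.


res = 156543.03 * cos(44) / 2^4 = 156543.03 * 0.7193398 / 16 = 7037.98 m/pixel

7037.98 m/pixel


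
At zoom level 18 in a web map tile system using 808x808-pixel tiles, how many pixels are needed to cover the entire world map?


tiles per axis = 2^18 = 262144
total tiles = 262144^2 = 68719476736
pixels per axis = 262144 * 808 = 211812352
total pixels = 211812352^2 = 44864472459771904

44864472459771904 pixels


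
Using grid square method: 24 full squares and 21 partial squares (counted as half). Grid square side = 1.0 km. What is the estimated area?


effective squares = 24 + 21 * 0.5 = 34.5
area = 34.5 * 1.0 = 34.5 km^2

34.5 km^2


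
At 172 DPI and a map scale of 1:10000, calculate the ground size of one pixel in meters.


pixel_cm = 2.54 / 172 ≈ 0.014767 cm
ground = pixel_cm * 10000 / 100 = 2.54 * 10000 / (172 * 100) = 25400 / 17200 ≈ 1.48 m

1.48 m


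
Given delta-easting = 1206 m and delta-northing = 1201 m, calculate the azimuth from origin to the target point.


az = atan2(1206, 1201) = 45.1 deg
adjusted to 0-360: 45.1 degrees

45.1 degrees


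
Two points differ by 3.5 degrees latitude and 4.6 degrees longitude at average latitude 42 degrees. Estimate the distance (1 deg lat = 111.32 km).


dlat_km = 3.5 * 111.32 = 389.62
dlon_km = 4.6 * 111.32 * cos(42) ≈ 380.544
dist = sqrt(389.62^2 + 380.544^2) ≈ 544.6 km

544.6 km


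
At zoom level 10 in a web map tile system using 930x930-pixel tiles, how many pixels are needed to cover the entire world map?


tiles per axis = 2^10 = 1024
total tiles = 1024^2 = 1048576
pixels per axis = 1024 * 930 = 952320
total pixels = 952320^2 = 906913382400

906913382400 pixels


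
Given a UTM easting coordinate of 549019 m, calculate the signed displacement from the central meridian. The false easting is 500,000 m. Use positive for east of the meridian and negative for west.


displacement = 549019 - 500000 = 49019 m

49019 m


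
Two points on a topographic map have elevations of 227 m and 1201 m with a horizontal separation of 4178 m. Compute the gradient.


gradient = (1201 - 227) / 4178 = 974 / 4178 = 0.2331

0.2331


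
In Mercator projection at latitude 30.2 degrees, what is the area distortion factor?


area_distortion = 1/cos^2(30.2) = 1.339

1.339


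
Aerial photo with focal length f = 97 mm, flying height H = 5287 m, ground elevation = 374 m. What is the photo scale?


scale = f / (H - h) = 97 mm / 4913 m = 97 / 4913000 = 1:50649

1:50649


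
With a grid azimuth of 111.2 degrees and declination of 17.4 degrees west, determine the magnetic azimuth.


magnetic azimuth = grid azimuth - declination (east +ve)
mag_az = 111.2 - -17.4 = 128.6 degrees

128.6 degrees


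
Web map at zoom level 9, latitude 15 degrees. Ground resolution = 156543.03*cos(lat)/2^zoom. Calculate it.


res = 156543.03 * cos(15) / 2^9 = 156543.03 * 0.96592583 / 512 = 295.33 m/pixel

295.33 m/pixel


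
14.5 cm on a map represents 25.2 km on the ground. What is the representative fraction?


ground = 25.2 km = 2520000 cm; RF denominator = ground / map = 2520000 / 14.5 ≈ 173793; RF = 1:173793

1:173793


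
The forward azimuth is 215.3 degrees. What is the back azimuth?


back azimuth = (215.3 + 180) mod 360 = 35.3 degrees

35.3 degrees


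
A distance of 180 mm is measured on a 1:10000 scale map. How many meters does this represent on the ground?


ground = 180 mm * 10000 / 1000 = 1800.0 m

1800.0 m


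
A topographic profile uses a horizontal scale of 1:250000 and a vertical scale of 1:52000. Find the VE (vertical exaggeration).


VE = horizontal_scale / vertical_scale = 250000 / 52000 ≈ 4.8

4.8x


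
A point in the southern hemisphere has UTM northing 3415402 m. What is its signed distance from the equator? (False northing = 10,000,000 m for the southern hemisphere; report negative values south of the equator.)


For southern: actual = 3415402 - 10000000 = -6584598 m

-6584598 m


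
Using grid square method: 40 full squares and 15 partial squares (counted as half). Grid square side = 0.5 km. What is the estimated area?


effective squares = 40 + 15 * 0.5 = 47.5
area = 47.5 * 0.25 = 11.875 km^2

11.875 km^2


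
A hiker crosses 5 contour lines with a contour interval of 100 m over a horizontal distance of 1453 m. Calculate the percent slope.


elevation change = 5 * 100 = 500 m
slope = 500 / 1453 * 100 = 34.4%

34.4%


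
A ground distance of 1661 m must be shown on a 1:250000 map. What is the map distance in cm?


map_cm = 1661 * 100 / 250000 = 0.6644 cm ≈ 0.66 cm

0.66 cm


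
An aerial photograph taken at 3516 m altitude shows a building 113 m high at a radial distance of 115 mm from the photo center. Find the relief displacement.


d = h * r / H = 113 * 115 / 3516 = 3.7 mm

3.7 mm


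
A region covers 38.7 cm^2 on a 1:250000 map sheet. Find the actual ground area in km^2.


ground_area = 38.7 * (250000/100)^2 = 241875000.0 m^2 = 241.875 km^2

241.875 km^2


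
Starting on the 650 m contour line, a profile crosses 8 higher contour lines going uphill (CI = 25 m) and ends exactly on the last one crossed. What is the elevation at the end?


elevation = 650 + 8 * 25 = 850 m

850 m


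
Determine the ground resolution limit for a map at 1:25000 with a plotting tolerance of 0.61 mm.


ground = 0.61 mm * 25000 / 1000 = 15.25 m

15.25 m


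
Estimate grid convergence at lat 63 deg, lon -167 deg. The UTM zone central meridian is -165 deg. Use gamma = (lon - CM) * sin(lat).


gamma = (-167 - -165) * sin(63) = -2 * 0.891007 = -1.782 degrees

-1.782 degrees


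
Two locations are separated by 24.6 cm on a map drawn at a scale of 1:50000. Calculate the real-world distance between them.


ground = 24.6 cm * 50000 / 100 = 12300.0 m = 12.3 km

12.3 km


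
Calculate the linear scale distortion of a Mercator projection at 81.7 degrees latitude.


SF = 1 / cos(81.7) = 1 / 0.144356 = 6.927

6.927


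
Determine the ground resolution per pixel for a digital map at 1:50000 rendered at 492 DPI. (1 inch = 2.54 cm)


pixel_cm = 2.54 / 492 ≈ 0.005163 cm
ground = pixel_cm * 50000 / 100 = 2.54 * 50000 / (492 * 100) = 127000 / 49200 ≈ 2.58 m

2.58 m


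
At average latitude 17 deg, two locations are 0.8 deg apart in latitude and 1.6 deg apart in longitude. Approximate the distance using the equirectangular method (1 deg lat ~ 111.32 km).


dlat_km = 0.8 * 111.32 = 89.056
dlon_km = 1.6 * 111.32 * cos(17) ≈ 170.329
dist = sqrt(89.056^2 + 170.329^2) ≈ 192.2 km

192.2 km


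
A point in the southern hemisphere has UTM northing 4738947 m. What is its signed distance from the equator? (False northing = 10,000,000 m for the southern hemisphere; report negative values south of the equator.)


For southern: actual = 4738947 - 10000000 = -5261053 m

-5261053 m


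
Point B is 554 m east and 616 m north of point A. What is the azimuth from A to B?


az = atan2(554, 616) = 42.0 deg
adjusted to 0-360: 42.0 degrees

42.0 degrees


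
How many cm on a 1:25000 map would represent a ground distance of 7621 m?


map_cm = 7621 * 100 / 25000 = 30.484 cm ≈ 30.48 cm

30.48 cm


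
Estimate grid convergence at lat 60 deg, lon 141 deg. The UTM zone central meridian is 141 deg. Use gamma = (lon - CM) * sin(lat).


gamma = (141 - 141) * sin(60) = 0 * 0.866025 = 0.0 degrees

0.0 degrees


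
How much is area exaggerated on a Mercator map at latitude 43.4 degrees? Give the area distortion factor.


area_distortion = 1/cos^2(43.4) = 1.894

1.894


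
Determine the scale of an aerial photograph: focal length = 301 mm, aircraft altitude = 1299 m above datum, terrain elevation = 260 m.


scale = f / (H - h) = 301 mm / 1039 m = 301 / 1039000 = 1:3452

1:3452


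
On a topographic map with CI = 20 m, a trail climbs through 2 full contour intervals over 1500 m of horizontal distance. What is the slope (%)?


elevation change = 2 * 20 = 40 m
slope = 40 / 1500 * 100 = 2.7%

2.7%


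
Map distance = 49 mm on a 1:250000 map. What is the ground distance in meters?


ground = 49 mm * 250000 / 1000 = 12250.0 m

12250.0 m


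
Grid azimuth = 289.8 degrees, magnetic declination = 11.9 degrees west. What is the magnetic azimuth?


magnetic azimuth = grid azimuth - declination (east +ve)
mag_az = 289.8 - -11.9 = 301.7 degrees

301.7 degrees


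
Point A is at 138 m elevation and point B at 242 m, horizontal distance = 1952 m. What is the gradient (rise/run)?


gradient = (242 - 138) / 1952 = 104 / 1952 = 0.0533

0.0533


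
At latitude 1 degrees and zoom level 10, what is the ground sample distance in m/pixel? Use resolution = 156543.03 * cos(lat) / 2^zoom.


res = 156543.03 * cos(1) / 2^10 = 156543.03 * 0.9998477 / 1024 = 152.85 m/pixel

152.85 m/pixel


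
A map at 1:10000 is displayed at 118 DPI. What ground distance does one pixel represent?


pixel_cm = 2.54 / 118 ≈ 0.021525 cm
ground = pixel_cm * 10000 / 100 = 2.54 * 10000 / (118 * 100) = 25400 / 11800 ≈ 2.15 m

2.15 m


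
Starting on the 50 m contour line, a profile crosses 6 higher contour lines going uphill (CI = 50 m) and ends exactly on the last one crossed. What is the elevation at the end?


elevation = 50 + 6 * 50 = 350 m

350 m


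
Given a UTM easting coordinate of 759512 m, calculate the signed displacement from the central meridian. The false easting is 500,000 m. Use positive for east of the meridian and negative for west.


displacement = 759512 - 500000 = 259512 m

259512 m


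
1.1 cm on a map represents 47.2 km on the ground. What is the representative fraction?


ground = 47.2 km = 4720000 cm; RF denominator = ground / map = 4720000 / 1.1 ≈ 4290909; RF = 1:4290909

1:4290909


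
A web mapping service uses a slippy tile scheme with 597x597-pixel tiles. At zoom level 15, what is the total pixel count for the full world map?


tiles per axis = 2^15 = 32768
total tiles = 32768^2 = 1073741824
pixels per axis = 32768 * 597 = 19562496
total pixels = 19562496^2 = 382691249750016

382691249750016 pixels


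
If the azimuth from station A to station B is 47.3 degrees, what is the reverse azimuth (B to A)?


back azimuth = (47.3 + 180) mod 360 = 227.3 degrees

227.3 degrees


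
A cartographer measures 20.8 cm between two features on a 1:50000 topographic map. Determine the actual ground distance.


ground = 20.8 cm * 50000 / 100 = 10400.0 m = 10.4 km

10.4 km


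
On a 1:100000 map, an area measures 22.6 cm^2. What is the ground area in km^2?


ground_area = 22.6 * (100000/100)^2 = 22600000.0 m^2 = 22.6 km^2

22.6 km^2


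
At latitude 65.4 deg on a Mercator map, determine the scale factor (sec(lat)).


SF = 1 / cos(65.4) = 1 / 0.416281 = 2.402

2.402


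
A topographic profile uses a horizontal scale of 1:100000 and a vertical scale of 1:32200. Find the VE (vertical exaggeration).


VE = horizontal_scale / vertical_scale = 100000 / 32200 ≈ 3.1

3.1x


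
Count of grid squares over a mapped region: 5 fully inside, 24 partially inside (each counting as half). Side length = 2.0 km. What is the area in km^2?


effective squares = 5 + 24 * 0.5 = 17.0
area = 17.0 * 4.0 = 68.0 km^2

68.0 km^2


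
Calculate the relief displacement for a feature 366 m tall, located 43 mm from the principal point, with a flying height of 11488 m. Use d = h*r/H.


d = h * r / H = 366 * 43 / 11488 = 1.37 mm

1.37 mm


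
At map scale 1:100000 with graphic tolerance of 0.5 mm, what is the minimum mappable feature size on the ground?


ground = 0.5 mm * 100000 / 1000 = 50.0 m

50.0 m


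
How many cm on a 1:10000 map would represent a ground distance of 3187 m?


map_cm = 3187 * 100 / 10000 = 31.87 cm

31.87 cm


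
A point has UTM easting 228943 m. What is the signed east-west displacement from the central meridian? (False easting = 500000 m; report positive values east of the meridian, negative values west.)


displacement = 228943 - 500000 = -271057 m

-271057 m


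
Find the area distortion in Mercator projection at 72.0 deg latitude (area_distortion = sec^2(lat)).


area_distortion = 1/cos^2(72.0) = 10.472

10.472


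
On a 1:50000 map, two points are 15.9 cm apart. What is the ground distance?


ground = 15.9 cm * 50000 / 100 = 7950.0 m = 7.95 km

7.95 km


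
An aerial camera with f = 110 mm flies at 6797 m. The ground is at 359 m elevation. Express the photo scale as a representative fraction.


scale = f / (H - h) = 110 mm / 6438 m = 110 / 6438000 = 1:58527

1:58527


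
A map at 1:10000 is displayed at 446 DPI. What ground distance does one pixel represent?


pixel_cm = 2.54 / 446 ≈ 0.005695 cm
ground = pixel_cm * 10000 / 100 = 2.54 * 10000 / (446 * 100) = 25400 / 44600 ≈ 0.57 m

0.57 m


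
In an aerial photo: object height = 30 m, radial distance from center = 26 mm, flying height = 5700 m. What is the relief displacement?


d = h * r / H = 30 * 26 / 5700 = 0.14 mm

0.14 mm


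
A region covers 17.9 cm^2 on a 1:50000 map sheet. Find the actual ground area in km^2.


ground_area = 17.9 * (50000/100)^2 = 4475000.0 m^2 = 4.475 km^2

4.475 km^2
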